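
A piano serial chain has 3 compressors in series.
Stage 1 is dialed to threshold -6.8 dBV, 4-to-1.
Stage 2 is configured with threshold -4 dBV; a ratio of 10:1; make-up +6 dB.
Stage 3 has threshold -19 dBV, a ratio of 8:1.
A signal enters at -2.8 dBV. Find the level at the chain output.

-16.6 dBV

Stage 1: 4 dB above -6.8 dBV, reduced 4:1 to 1 dB above → -5.8 dBV.
Stage 2: below threshold (-5.8 ≤ -4); passes unchanged; make-up brings it to 0.2 dBV.
Stage 3: 19.2 dB above -19 dBV, reduced 8:1 to 2.4 dB above → -16.6 dBV.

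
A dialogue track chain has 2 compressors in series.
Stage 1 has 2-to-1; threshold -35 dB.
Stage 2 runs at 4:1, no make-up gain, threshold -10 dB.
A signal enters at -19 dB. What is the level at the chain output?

Stage 1: -19 dB is 16 dB over -35 dB; at 2:1 that becomes 8 dB over, giving -27 dB.
Stage 2: -27 dB ≤ -10 dB, so stage 2 doesn't engage; output -27 dB.

-27 dB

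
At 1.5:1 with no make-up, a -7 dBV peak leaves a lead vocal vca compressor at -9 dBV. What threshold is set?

Let T be the threshold. Output overshoot = (input overshoot)/R, so -9 − T = (-7 − T)/1.5.
1.5·(-9 − T) = -7 − T → 0.5·T = -13.5 − (-7) = -6.5.
T = -6.5/0.5 = -13 dBV.

-13 dBV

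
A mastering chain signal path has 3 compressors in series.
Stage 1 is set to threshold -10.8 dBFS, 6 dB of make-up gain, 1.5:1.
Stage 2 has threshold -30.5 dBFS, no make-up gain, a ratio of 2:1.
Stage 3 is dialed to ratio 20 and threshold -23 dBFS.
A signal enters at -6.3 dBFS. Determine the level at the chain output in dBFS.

-22.6575 dBFS

Stage 1: 4.5 dB above -10.8 dBFS, reduced 1.5:1 to 3 dB above → -7.8 dBFS; +6 dB make-up → -1.8 dBFS.
Stage 2: -1.8 dBFS is 28.7 dB over -30.5 dBFS; at 2:1 that becomes 14.35 dB over, giving -16.15 dBFS.
Stage 3: 6.85 dB above -23 dBFS, reduced 20:1 to 0.3425 dB above → -22.6575 dBFS.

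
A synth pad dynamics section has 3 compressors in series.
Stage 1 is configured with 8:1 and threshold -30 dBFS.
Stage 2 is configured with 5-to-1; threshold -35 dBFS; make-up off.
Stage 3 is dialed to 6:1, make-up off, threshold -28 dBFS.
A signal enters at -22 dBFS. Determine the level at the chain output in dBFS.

-33.8 dBFS

Stage 1: overshoot 8 dB → 8/8 = 1 dB → -29 dBFS.
Stage 2: overshoot 6 dB → 6/5 = 1.2 dB → -33.8 dBFS.
Stage 3: below threshold (-33.8 ≤ -28); passes unchanged; output -33.8 dBFS.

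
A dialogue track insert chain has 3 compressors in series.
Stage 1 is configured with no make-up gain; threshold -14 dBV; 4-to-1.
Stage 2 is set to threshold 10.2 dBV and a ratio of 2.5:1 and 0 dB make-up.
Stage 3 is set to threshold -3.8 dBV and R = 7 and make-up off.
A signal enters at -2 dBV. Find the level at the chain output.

-11 dBV

Stage 1: -2 dBV is 12 dB over -14 dBV; at 4:1 that becomes 3 dB over, giving -11 dBV.
Stage 2: below threshold (-11 ≤ 10.2); passes unchanged; output -11 dBV.
Stage 3: below threshold (-11 ≤ -3.8); passes unchanged; output -11 dBV.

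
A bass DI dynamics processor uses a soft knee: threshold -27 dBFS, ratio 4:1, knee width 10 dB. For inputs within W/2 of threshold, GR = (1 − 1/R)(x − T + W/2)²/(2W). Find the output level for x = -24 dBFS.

-26.4 dBFS

x − T + W/2 = -24 − (-27) + 5 = 8.
GR = (1 − 1/4) × 8² / 20 = 0.75 × 64 / 20 = 2.4 dB.
Output = -24 − 2.4 = -26.4 dBFS.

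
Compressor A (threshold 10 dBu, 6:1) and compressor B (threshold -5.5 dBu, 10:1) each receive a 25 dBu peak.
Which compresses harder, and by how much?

B, by 14.95 dB

A: 15 dB over, compressed to 2.5 dB over, so 12.5 dB of GR.
B: 30.5 dB over, compressed to 3.05 dB over, so 27.45 dB of GR.
B applies 14.95 dB more gain reduction.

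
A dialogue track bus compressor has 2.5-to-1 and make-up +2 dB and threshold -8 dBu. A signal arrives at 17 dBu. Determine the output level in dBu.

17 dBu sits 25 dB over threshold.
The 25 dB excess becomes 10 dB after 2.5:1 reduction.
So the level is -8 + 10 = 2 dBu; make-up adds 2 dB, giving 4 dBu.

4 dBu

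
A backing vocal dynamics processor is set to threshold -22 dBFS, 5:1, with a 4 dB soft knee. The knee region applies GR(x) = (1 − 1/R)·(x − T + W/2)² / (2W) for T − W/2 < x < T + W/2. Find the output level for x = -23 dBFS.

x − T + W/2 = -23 − (-22) + 2 = 1.
GR = (1 − 1/5) × 1² / 8 = 0.8 × 1 / 8 = 0.1 dB.
Output = -23 − 0.1 = -23.1 dBFS.

-23.1 dBFS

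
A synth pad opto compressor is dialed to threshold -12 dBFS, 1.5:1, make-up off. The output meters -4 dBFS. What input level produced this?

0 dBFS

The compressed level sits -4 − (-12) = 8 dB over threshold.
Before 1.5:1 compression the overshoot was 8 × 1.5 = 12 dB, so input = -12 + 12 = 0 dBFS.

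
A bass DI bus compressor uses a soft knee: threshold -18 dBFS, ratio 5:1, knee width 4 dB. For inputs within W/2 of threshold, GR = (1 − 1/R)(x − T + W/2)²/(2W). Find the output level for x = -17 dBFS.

-17.9 dBFS

x − T + W/2 = -17 − (-18) + 2 = 3.
GR = (1 − 1/5) × 3² / 8 = 0.8 × 9 / 8 = 0.9 dB.
Output = -17 − 0.9 = -17.9 dBFS.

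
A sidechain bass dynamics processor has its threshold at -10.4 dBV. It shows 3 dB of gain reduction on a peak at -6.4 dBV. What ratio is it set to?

Input overshoot = -6.4 − (-10.4) = 4 dB.
Output overshoot = 4 − 3 = 1 dB.
Ratio = input overshoot / output overshoot = 4 / 1 = 4.

4:1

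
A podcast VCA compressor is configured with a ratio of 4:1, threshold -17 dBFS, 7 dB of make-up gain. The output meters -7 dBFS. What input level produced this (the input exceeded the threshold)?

-5 dBFS

Remove make-up: -7 − 7 = -14 dBFS.
The compressed level sits -14 − (-17) = 3 dB over threshold.
Input overshoot = R × output overshoot = 12 dB → input = -17 + 12 = -5 dBFS.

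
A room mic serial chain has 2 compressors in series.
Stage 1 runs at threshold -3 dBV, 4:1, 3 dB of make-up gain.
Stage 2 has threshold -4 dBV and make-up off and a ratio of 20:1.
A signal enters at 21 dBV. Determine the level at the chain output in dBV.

Stage 1: overshoot 24 dB → 24/4 = 6 dB → 3 dBV; +3 dB make-up → 6 dBV.
Stage 2: overshoot 10 dB → 10/20 = 0.5 dB → -3.5 dBV.

-3.5 dBV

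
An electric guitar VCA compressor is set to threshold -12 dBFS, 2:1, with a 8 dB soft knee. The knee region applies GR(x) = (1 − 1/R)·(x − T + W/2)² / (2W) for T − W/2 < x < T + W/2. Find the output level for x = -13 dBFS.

-13.28125 dBFS

x − T + W/2 = -13 − (-12) + 4 = 3.
GR = (1 − 1/2) × 3² / 16 = 0.5 × 9 / 16 = 0.28125 dB.
Output = -13 − 0.28125 = -13.28125 dBFS.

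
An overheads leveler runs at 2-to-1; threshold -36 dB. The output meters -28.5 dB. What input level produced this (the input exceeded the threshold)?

-21 dB

That's 7.5 dB above the -36 dB threshold.
Input overshoot = R × output overshoot = 15 dB → input = -36 + 15 = -21 dB.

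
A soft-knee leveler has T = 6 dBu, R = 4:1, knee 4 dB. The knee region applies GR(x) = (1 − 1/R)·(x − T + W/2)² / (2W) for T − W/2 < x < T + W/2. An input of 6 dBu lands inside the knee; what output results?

x − T + W/2 = 6 − 6 + 2 = 2.
GR = (1 − 1/4) × 2² / 8 = 0.75 × 4 / 8 = 0.375 dB.
Output = 6 − 0.375 = 5.625 dBu.

5.625 dBu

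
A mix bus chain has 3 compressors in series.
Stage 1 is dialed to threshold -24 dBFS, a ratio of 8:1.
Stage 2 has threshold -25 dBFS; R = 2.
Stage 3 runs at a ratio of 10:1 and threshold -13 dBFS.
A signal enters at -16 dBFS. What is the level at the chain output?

Stage 1: overshoot 8 dB → 8/8 = 1 dB → -23 dBFS.
Stage 2: 2 dB above -25 dBFS, reduced 2:1 to 1 dB above → -24 dBFS.
Stage 3: below threshold (-24 ≤ -13); passes unchanged; output -24 dBFS.

-24 dBFS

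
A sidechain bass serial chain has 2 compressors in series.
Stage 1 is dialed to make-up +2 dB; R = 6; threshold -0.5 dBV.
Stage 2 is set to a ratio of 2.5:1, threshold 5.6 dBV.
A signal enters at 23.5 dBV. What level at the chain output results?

Stage 1: overshoot 24 dB → 24/6 = 4 dB → 3.5 dBV; +2 dB make-up → 5.5 dBV.
Stage 2: 5.5 dBV is at or below the 5.6 dBV threshold — no compression; output 5.5 dBV.

5.5 dBV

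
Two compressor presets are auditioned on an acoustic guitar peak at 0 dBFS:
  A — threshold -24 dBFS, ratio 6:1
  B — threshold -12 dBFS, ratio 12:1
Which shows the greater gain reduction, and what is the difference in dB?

A, by 9 dB

A: GR = 24 − 24/6 = 20 dB.
B: GR = 12 − 12/12 = 11 dB.
Difference: 9 dB in favour of A.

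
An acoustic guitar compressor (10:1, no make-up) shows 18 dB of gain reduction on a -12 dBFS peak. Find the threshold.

-32 dBFS

Input is 20 dB above T (since output overshoot × R = input overshoot: (-30 − T)·10 = -12 − T gives T = -32 dBFS).
Check: -32 + (-12 − (-32))/10 = -32 + 2 = -30 dBFS. ✓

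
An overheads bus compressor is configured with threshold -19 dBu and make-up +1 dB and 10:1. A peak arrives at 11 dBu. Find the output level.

The input is 30 dB above the -19 dBu threshold.
The 30 dB excess becomes 3 dB after 10:1 reduction.
Output = -19 + 3 = -16 dBu; make-up adds 1 dB, giving -15 dBu.

-15 dBu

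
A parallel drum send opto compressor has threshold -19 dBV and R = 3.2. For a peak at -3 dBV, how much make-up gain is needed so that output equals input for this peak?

Without make-up, output = threshold + overshoot/3.2 = -19 + 5 = -14 dBV.
Gap to target: 11 dB.

11 dB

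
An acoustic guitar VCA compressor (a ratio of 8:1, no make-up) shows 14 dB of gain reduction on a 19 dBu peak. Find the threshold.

Let T be the threshold. Output overshoot = (input overshoot)/R, so 5 − T = (19 − T)/8.
8·(5 − T) = 19 − T → 7·T = 40 − 19 = 21.
T = 21/7 = 3 dBu.

3 dBu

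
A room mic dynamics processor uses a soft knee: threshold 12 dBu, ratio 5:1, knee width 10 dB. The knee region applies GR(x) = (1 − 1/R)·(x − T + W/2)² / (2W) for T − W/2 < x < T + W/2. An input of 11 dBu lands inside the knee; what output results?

10.36 dBu

x − T + W/2 = 11 − 12 + 5 = 4.
GR = (1 − 1/5) × 4² / 20 = 0.8 × 16 / 20 = 0.64 dB.
Output = 11 − 0.64 = 10.36 dBu.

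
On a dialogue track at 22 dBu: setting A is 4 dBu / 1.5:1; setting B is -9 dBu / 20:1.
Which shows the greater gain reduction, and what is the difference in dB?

B, by 23.45 dB

A: 18 dB over, compressed to 12 dB over, so 6 dB of GR.
B: 31 dB over, compressed to 1.55 dB over, so 29.45 dB of GR.
B applies 23.45 dB more gain reduction.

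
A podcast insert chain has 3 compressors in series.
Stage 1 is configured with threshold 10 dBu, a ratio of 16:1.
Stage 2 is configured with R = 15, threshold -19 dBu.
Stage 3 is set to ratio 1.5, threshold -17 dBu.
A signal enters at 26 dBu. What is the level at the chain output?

-17 dBu

Stage 1: overshoot 16 dB → 16/16 = 1 dB → 11 dBu.
Stage 2: overshoot 30 dB → 30/15 = 2 dB → -17 dBu.
Stage 3: -17 dBu ≤ -17 dBu, so stage 3 doesn't engage; output -17 dBu.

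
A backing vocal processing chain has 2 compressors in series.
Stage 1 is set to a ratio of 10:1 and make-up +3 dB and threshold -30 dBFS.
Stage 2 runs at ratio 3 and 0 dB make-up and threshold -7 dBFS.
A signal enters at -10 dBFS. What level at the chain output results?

-25 dBFS

Stage 1: 20 dB above -30 dBFS, reduced 10:1 to 2 dB above → -28 dBFS; +3 dB make-up → -25 dBFS.
Stage 2: below threshold (-25 ≤ -7); passes unchanged; output -25 dBFS.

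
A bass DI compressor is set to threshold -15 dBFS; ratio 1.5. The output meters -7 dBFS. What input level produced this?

Post-compression overshoot = -7 − (-15) = 8 dB.
Undo the ratio: input overshoot = 8 × 1.5 = 12 dB, giving input = -3 dBFS.

-3 dBFS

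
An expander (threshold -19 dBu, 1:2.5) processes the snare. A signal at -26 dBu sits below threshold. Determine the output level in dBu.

-36.5 dBu

Below threshold, a 1:2.5 expander applies gain = (2.5−1)×(T − x) of attenuation.
(2.5−1) × 7 = 10.5 dB, so output = -26 − 10.5 = -36.5 dBu.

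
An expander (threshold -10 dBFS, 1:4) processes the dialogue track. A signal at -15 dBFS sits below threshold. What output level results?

-30 dBFS

Below threshold, a 1:4 expander applies gain = (4−1)×(T − x) of attenuation.
(4−1) × 5 = 15 dB, so output = -15 − 15 = -30 dBFS.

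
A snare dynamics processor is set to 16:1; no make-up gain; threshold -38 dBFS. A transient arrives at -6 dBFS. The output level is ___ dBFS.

-36 dBFS

Overshoot: -6 − (-38) = 32 dB.
At 16:1 the overshoot is divided by 16, leaving 2 dB above threshold.
So the level is -38 + 2 = -36 dBFS.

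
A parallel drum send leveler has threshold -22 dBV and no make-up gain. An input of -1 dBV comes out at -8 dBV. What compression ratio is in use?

Input overshoot = -1 − (-22) = 21 dB; output overshoot = -8 − (-22) = 14 dB.
Ratio = 21 / 14 = 1.5.

1.5:1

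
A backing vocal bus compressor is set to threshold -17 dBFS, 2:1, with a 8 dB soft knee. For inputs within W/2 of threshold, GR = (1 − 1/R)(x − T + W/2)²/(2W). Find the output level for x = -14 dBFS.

x − T + W/2 = -14 − (-17) + 4 = 7.
GR = (1 − 1/2) × 7² / 16 = 0.5 × 49 / 16 = 1.53125 dB.
Output = -14 − 1.53125 = -15.53125 dBFS.

-15.53125 dBFS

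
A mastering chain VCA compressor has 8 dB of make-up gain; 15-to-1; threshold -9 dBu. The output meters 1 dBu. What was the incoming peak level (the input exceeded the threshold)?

21 dBu

Before make-up, the level was 1 − 8 = -7 dBu.
Post-compression overshoot = -7 − (-9) = 2 dB.
Undo the ratio: input overshoot = 2 × 15 = 30 dB, giving input = 21 dBu.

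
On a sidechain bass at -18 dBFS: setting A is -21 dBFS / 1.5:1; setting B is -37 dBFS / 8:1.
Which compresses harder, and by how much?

B, by 15.625 dB

A: 3 dB over, compressed to 2 dB over, so 1 dB of GR.
B: 19 dB over, compressed to 2.375 dB over, so 16.625 dB of GR.
B applies 15.625 dB more gain reduction.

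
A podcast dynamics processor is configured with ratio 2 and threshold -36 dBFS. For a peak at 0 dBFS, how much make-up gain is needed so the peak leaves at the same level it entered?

18 dB

Without make-up, output = threshold + overshoot/2 = -36 + 18 = -18 dBFS.
Gap to target: 18 dB.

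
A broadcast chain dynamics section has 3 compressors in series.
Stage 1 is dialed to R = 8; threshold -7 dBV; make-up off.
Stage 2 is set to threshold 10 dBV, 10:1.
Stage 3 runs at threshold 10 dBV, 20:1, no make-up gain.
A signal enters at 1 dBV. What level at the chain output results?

Stage 1: overshoot 8 dB → 8/8 = 1 dB → -6 dBV.
Stage 2: below threshold (-6 ≤ 10); passes unchanged; output -6 dBV.
Stage 3: below threshold (-6 ≤ 10); passes unchanged; output -6 dBV.

-6 dBV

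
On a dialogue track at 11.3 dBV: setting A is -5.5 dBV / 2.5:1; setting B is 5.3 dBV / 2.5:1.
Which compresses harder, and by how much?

A: GR = 16.8 − 16.8/2.5 = 10.08 dB.
B: GR = 6 − 6/2.5 = 3.6 dB.
A reduces 6.48 dB more.

A, by 6.48 dB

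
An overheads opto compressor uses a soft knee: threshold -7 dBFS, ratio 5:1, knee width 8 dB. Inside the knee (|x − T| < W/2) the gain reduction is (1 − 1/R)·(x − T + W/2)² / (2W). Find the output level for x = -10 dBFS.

x − T + W/2 = -10 − (-7) + 4 = 1.
GR = (1 − 1/5) × 1² / 16 = 0.8 × 1 / 16 = 0.05 dB.
Output = -10 − 0.05 = -10.05 dBFS.

-10.05 dBFS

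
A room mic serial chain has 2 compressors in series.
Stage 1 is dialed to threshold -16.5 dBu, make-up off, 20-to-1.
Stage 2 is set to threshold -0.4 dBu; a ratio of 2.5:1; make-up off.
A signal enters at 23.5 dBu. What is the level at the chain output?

-14.5 dBu

Stage 1: overshoot 40 dB → 40/20 = 2 dB → -14.5 dBu.
Stage 2: below threshold (-14.5 ≤ -0.4); passes unchanged; output -14.5 dBu.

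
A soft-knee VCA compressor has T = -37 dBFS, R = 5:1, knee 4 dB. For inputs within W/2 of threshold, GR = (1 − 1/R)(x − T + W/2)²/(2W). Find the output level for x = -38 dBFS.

x − T + W/2 = -38 − (-37) + 2 = 1.
GR = (1 − 1/5) × 1² / 8 = 0.8 × 1 / 8 = 0.1 dB.
Output = -38 − 0.1 = -38.1 dBFS.

-38.1 dBFS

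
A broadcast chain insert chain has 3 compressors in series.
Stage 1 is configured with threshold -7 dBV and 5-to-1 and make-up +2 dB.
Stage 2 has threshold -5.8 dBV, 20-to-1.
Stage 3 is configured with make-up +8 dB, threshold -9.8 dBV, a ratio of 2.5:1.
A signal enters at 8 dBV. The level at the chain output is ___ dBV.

Stage 1: overshoot 15 dB → 15/5 = 3 dB → -4 dBV; +2 dB make-up → -2 dBV.
Stage 2: overshoot 3.8 dB → 3.8/20 = 0.19 dB → -5.61 dBV.
Stage 3: -5.61 dBV is 4.19 dB over -9.8 dBV; at 2.5:1 that becomes 1.676 dB over, giving -8.124 dBV; +8 dB make-up → -0.124 dBV.

-0.124 dBV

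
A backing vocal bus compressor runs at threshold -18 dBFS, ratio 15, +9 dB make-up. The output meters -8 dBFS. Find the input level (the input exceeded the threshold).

Remove make-up: -8 − 9 = -17 dBFS.
That's 1 dB above the -18 dBFS threshold.
Undo the ratio: input overshoot = 1 × 15 = 15 dB, giving input = -3 dBFS.

-3 dBFS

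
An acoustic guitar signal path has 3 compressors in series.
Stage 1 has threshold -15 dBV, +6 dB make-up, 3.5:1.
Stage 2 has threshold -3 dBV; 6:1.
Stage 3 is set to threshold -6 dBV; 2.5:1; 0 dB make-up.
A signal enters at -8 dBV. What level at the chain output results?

Stage 1: -8 dBV is 7 dB over -15 dBV; at 3.5:1 that becomes 2 dB over, giving -13 dBV; +6 dB make-up → -7 dBV.
Stage 2: below threshold (-7 ≤ -3); passes unchanged; output -7 dBV.
Stage 3: -7 dBV is at or below the -6 dBV threshold — no compression; output -7 dBV.

-7 dBV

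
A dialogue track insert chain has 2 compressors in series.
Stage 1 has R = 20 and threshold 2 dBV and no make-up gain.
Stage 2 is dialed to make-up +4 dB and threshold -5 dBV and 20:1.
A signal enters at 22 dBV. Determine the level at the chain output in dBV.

-0.6 dBV

Stage 1: overshoot 20 dB → 20/20 = 1 dB → 3 dBV.
Stage 2: overshoot 8 dB → 8/20 = 0.4 dB → -4.6 dBV; +4 dB make-up → -0.6 dBV.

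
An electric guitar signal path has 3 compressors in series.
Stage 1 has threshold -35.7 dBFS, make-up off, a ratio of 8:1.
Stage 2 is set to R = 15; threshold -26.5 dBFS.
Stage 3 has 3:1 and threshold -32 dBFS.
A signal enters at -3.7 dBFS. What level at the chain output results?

Stage 1: 32 dB above -35.7 dBFS, reduced 8:1 to 4 dB above → -31.7 dBFS.
Stage 2: -31.7 dBFS ≤ -26.5 dBFS, so stage 2 doesn't engage; output -31.7 dBFS.
Stage 3: -31.7 dBFS is 0.3 dB over -32 dBFS; at 3:1 that becomes 0.1 dB over, giving -31.9 dBFS.

-31.9 dBFS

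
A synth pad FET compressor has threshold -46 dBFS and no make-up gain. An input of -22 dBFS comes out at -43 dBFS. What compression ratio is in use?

8:1

Input overshoot = -22 − (-46) = 24 dB; output overshoot = -43 − (-46) = 3 dB.
Ratio = 24 / 3 = 8.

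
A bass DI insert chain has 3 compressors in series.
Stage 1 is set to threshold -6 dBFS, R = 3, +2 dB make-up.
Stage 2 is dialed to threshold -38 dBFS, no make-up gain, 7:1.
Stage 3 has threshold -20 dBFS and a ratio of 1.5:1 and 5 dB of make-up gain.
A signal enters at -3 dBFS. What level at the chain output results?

-28 dBFS

Stage 1: overshoot 3 dB → 3/3 = 1 dB → -5 dBFS; +2 dB make-up → -3 dBFS.
Stage 2: overshoot 35 dB → 35/7 = 5 dB → -33 dBFS.
Stage 3: below threshold (-33 ≤ -20); passes unchanged; make-up brings it to -28 dBFS.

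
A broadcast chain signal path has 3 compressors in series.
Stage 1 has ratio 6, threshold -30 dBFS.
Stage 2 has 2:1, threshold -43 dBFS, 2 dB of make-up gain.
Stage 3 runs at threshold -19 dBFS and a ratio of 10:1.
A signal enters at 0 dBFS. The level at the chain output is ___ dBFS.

Stage 1: 0 dBFS is 30 dB over -30 dBFS; at 6:1 that becomes 5 dB over, giving -25 dBFS.
Stage 2: overshoot 18 dB → 18/2 = 9 dB → -34 dBFS; +2 dB make-up → -32 dBFS.
Stage 3: -32 dBFS is at or below the -19 dBFS threshold — no compression; output -32 dBFS.

-32 dBFS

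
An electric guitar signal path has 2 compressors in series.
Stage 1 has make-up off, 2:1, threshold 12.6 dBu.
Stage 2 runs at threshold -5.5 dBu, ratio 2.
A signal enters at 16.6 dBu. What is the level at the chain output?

4.55 dBu

Stage 1: 4 dB above 12.6 dBu, reduced 2:1 to 2 dB above → 14.6 dBu.
Stage 2: overshoot 20.1 dB → 20.1/2 = 10.05 dB → 4.55 dBu.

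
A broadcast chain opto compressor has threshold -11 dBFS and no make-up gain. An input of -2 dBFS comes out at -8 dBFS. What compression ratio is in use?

3:1

Input overshoot = -2 − (-11) = 9 dB; output overshoot = -8 − (-11) = 3 dB.
Ratio = 9 / 3 = 3.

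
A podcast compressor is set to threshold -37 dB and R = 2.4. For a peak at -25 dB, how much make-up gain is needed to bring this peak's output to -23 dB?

Without make-up, output = threshold + overshoot/2.4 = -37 + 5 = -32 dB.
Gap to target: 9 dB.

9 dB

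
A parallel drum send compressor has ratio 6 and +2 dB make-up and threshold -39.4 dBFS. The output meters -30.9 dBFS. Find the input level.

Remove make-up: -30.9 − 2 = -32.9 dBFS.
That's 6.5 dB above the -39.4 dBFS threshold.
Before 6:1 compression the overshoot was 6.5 × 6 = 39 dB, so input = -39.4 + 39 = -0.4 dBFS.

-0.4 dBFS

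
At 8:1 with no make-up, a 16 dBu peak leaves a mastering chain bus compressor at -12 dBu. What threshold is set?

-16 dBu

Input is 32 dB above T (since output overshoot × R = input overshoot: (-12 − T)·8 = 16 − T gives T = -16 dBu).
Check: -16 + (16 − (-16))/8 = -16 + 4 = -12 dBu. ✓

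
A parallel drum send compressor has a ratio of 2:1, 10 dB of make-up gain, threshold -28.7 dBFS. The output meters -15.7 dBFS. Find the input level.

Stripping the +10 dB make-up gives -25.7 dBFS at the gain stage.
Post-compression overshoot = -25.7 − (-28.7) = 3 dB.
Before 2:1 compression the overshoot was 3 × 2 = 6 dB, so input = -28.7 + 6 = -22.7 dBFS.

-22.7 dBFS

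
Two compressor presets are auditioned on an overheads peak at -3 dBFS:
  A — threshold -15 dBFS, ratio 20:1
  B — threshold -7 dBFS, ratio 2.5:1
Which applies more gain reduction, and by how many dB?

A: 12 dB over, compressed to 0.6 dB over, so 11.4 dB of GR.
B: 4 dB over, compressed to 1.6 dB over, so 2.4 dB of GR.
A applies 9 dB more gain reduction.

A, by 9 dB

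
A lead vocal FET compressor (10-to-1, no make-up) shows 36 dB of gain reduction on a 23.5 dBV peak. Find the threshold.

Gain reduction = 23.5 − (-12.5) = 36 dB; output overshoot = GR / (R − 1) = 36 / 9 = 4 dB.
Threshold = output − output overshoot = -12.5 − 4 = -16.5 dBV.

-16.5 dBV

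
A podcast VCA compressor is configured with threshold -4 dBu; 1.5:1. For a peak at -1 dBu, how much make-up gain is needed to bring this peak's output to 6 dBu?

Overshoot 3 dB → 3/1.5 = 2 dB after compression, so the compressed level is -4 + 2 = -2 dBu.
Make-up = target − compressed = 6 − (-2) = 8 dB.

8 dB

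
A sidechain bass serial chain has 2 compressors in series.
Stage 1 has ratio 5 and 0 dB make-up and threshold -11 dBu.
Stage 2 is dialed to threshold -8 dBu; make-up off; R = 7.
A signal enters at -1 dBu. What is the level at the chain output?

Stage 1: -1 dBu is 10 dB over -11 dBu; at 5:1 that becomes 2 dB over, giving -9 dBu.
Stage 2: below threshold (-9 ≤ -8); passes unchanged; output -9 dBu.

-9 dBu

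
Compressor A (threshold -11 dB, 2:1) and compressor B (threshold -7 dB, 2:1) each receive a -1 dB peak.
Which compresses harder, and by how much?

A: 10 dB over, compressed to 5 dB over, so 5 dB of GR.
B: 6 dB over, compressed to 3 dB over, so 3 dB of GR.
Difference: 2 dB in favour of A.

A, by 2 dB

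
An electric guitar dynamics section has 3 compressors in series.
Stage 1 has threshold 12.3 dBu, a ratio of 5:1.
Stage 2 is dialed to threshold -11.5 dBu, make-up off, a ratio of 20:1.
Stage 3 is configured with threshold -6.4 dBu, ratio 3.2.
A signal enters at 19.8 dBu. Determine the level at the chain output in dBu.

Stage 1: 7.5 dB above 12.3 dBu, reduced 5:1 to 1.5 dB above → 13.8 dBu.
Stage 2: 13.8 dBu is 25.3 dB over -11.5 dBu; at 20:1 that becomes 1.265 dB over, giving -10.235 dBu.
Stage 3: -10.235 dBu is at or below the -6.4 dBu threshold — no compression; output -10.235 dBu.

-10.235 dBu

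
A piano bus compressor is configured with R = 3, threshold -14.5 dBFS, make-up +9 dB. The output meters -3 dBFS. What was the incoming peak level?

-7 dBFS

Remove make-up: -3 − 9 = -12 dBFS.
That's 2.5 dB above the -14.5 dBFS threshold.
Input overshoot = R × output overshoot = 7.5 dB → input = -14.5 + 7.5 = -7 dBFS.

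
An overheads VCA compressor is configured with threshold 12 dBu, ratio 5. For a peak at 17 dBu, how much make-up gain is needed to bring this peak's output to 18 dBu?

Overshoot 5 dB → 5/5 = 1 dB after compression, so the compressed level is 12 + 1 = 13 dBu.
Make-up = target − compressed = 18 − 13 = 5 dB.

5 dB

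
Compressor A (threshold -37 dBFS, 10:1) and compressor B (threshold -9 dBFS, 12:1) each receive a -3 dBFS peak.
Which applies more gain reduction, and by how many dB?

A, by 25.1 dB

A: 34 dB over, compressed to 3.4 dB over, so 30.6 dB of GR.
B: 6 dB over, compressed to 0.5 dB over, so 5.5 dB of GR.
Difference: 25.1 dB in favour of A.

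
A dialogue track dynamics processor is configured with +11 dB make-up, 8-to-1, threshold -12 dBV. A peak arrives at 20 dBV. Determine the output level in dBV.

3 dBV

The input is 32 dB above the -12 dBV threshold.
At 8:1 the overshoot is divided by 8, leaving 4 dB above threshold.
That puts the output at -8 dBV; make-up adds 11 dB, giving 3 dBV.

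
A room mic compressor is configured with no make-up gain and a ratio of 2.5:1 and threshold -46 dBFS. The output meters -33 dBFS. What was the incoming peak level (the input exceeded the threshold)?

-13.5 dBFS

The compressed level sits -33 − (-46) = 13 dB over threshold.
Input overshoot = R × output overshoot = 32.5 dB → input = -46 + 32.5 = -13.5 dBFS.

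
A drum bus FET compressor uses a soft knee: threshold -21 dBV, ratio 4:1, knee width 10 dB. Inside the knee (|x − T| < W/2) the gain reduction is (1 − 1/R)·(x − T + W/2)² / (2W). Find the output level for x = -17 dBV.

-20.0375 dBV

x − T + W/2 = -17 − (-21) + 5 = 9.
GR = (1 − 1/4) × 9² / 20 = 0.75 × 81 / 20 = 3.0375 dB.
Output = -17 − 3.0375 = -20.0375 dBV.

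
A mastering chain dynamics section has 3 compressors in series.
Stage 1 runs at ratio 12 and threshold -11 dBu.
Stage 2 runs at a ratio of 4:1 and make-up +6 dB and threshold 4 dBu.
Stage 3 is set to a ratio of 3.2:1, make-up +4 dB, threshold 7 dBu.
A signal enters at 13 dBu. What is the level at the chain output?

Stage 1: 24 dB above -11 dBu, reduced 12:1 to 2 dB above → -9 dBu.
Stage 2: -9 dBu is at or below the 4 dBu threshold — no compression; make-up brings it to -3 dBu.
Stage 3: below threshold (-3 ≤ 7); passes unchanged; make-up brings it to 1 dBu.

1 dBu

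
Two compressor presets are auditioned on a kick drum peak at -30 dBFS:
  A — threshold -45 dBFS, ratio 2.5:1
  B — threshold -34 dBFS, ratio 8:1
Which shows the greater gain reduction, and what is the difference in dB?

A: GR = 15 − 15/2.5 = 9 dB.
B: GR = 4 − 4/8 = 3.5 dB.
A applies 5.5 dB more gain reduction.

A, by 5.5 dB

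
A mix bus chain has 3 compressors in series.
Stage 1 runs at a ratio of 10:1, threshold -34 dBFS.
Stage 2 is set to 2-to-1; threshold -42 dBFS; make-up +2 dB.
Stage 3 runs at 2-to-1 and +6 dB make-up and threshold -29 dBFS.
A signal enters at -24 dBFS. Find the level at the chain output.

-29.5 dBFS

Stage 1: overshoot 10 dB → 10/10 = 1 dB → -33 dBFS.
Stage 2: overshoot 9 dB → 9/2 = 4.5 dB → -37.5 dBFS; +2 dB make-up → -35.5 dBFS.
Stage 3: -35.5 dBFS is at or below the -29 dBFS threshold — no compression; make-up brings it to -29.5 dBFS.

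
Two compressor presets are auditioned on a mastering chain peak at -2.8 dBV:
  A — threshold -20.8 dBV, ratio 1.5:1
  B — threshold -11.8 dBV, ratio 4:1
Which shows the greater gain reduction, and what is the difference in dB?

B, by 0.75 dB

A: 18 dB over, compressed to 12 dB over, so 6 dB of GR.
B: 9 dB over, compressed to 2.25 dB over, so 6.75 dB of GR.
B applies 0.75 dB more gain reduction.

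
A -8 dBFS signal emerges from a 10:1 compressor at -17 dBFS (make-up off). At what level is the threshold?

-18 dBFS

Gain reduction = -8 − (-17) = 9 dB; output overshoot = GR / (R − 1) = 9 / 9 = 1 dB.
Threshold = output − output overshoot = -17 − 1 = -18 dBFS.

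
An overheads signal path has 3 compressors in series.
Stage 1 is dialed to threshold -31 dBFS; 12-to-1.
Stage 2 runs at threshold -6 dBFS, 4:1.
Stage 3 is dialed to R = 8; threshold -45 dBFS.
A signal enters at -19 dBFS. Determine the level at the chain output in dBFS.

Stage 1: overshoot 12 dB → 12/12 = 1 dB → -30 dBFS.
Stage 2: -30 dBFS ≤ -6 dBFS, so stage 2 doesn't engage; output -30 dBFS.
Stage 3: -30 dBFS is 15 dB over -45 dBFS; at 8:1 that becomes 1.875 dB over, giving -43.125 dBFS.

-43.125 dBFS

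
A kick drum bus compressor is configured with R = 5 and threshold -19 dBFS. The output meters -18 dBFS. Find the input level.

That's 1 dB above the -19 dBFS threshold.
Input overshoot = R × output overshoot = 5 dB → input = -19 + 5 = -14 dBFS.

-14 dBFS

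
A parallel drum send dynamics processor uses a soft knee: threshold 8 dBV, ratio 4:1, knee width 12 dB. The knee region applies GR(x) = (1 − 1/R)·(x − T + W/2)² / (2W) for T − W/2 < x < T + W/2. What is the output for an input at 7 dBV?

6.21875 dBV

x − T + W/2 = 7 − 8 + 6 = 5.
GR = (1 − 1/4) × 5² / 24 = 0.75 × 25 / 24 = 0.78125 dB.
Output = 7 − 0.78125 = 6.21875 dBV.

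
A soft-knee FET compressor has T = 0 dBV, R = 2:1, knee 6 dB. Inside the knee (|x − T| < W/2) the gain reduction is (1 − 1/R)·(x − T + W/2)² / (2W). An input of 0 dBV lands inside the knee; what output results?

-0.375 dBV

x − T + W/2 = 0 − 0 + 3 = 3.
GR = (1 − 1/2) × 3² / 12 = 0.5 × 9 / 12 = 0.375 dB.
Output = 0 − 0.375 = -0.375 dBV.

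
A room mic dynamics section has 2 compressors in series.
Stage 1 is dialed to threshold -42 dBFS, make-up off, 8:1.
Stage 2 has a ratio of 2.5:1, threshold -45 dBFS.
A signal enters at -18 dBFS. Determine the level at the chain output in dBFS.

-42.6 dBFS

Stage 1: 24 dB above -42 dBFS, reduced 8:1 to 3 dB above → -39 dBFS.
Stage 2: -39 dBFS is 6 dB over -45 dBFS; at 2.5:1 that becomes 2.4 dB over, giving -42.6 dBFS.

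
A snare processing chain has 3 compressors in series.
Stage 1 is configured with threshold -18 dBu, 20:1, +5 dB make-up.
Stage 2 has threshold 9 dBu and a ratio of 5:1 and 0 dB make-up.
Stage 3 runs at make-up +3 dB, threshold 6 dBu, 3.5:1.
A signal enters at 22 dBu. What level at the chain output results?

Stage 1: 40 dB above -18 dBu, reduced 20:1 to 2 dB above → -16 dBu; +5 dB make-up → -11 dBu.
Stage 2: below threshold (-11 ≤ 9); passes unchanged; output -11 dBu.
Stage 3: -11 dBu ≤ 6 dBu, so stage 3 doesn't engage; make-up brings it to -8 dBu.

-8 dBu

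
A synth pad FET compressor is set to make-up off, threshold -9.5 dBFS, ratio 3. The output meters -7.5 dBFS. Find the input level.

-3.5 dBFS

The compressed level sits -7.5 − (-9.5) = 2 dB over threshold.
Before 3:1 compression the overshoot was 2 × 3 = 6 dB, so input = -9.5 + 6 = -3.5 dBFS.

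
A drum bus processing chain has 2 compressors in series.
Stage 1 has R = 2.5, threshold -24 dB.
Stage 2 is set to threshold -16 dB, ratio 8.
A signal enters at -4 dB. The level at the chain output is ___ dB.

Stage 1: -4 dB is 20 dB over -24 dB; at 2.5:1 that becomes 8 dB over, giving -16 dB.
Stage 2: below threshold (-16 ≤ -16); passes unchanged; output -16 dB.

-16 dB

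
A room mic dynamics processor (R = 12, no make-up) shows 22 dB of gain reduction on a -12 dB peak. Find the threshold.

-36 dB

Let T be the threshold. Output overshoot = (input overshoot)/R, so -34 − T = (-12 − T)/12.
12·(-34 − T) = -12 − T → 11·T = -408 − (-12) = -396.
T = -396/11 = -36 dB.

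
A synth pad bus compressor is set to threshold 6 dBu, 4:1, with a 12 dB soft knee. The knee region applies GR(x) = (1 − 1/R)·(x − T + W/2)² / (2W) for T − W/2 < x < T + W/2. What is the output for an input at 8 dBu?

x − T + W/2 = 8 − 6 + 6 = 8.
GR = (1 − 1/4) × 8² / 24 = 0.75 × 64 / 24 = 2 dB.
Output = 8 − 2 = 6 dBu.

6 dBu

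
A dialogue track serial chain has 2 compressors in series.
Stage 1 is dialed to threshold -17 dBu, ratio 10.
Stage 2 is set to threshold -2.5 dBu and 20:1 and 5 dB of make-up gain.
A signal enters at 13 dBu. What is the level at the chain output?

Stage 1: 30 dB above -17 dBu, reduced 10:1 to 3 dB above → -14 dBu.
Stage 2: -14 dBu is at or below the -2.5 dBu threshold — no compression; make-up brings it to -9 dBu.

-9 dBu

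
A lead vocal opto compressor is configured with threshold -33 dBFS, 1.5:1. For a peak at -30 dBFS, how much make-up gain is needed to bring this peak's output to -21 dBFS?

10 dB

The peak compresses to -33 + 3/1.5 = -31 dBFS.
To reach -21 dBFS requires -21 − (-31) = 10 dB of make-up.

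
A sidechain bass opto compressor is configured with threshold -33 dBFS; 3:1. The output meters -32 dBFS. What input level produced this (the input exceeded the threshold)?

The compressed level sits -32 − (-33) = 1 dB over threshold.
Before 3:1 compression the overshoot was 1 × 3 = 3 dB, so input = -33 + 3 = -30 dBFS.

-30 dBFS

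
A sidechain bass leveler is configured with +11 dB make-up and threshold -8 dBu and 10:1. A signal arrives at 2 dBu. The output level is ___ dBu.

2 dBu sits 10 dB over threshold.
The 10 dB excess becomes 1 dB after 10:1 reduction.
That puts the output at -7 dBu; make-up adds 11 dB, giving 4 dBu.

4 dBu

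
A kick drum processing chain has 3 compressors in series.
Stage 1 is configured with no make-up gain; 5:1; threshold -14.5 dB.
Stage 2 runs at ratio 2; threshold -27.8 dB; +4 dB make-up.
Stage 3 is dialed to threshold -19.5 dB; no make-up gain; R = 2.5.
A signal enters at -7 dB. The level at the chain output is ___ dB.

Stage 1: overshoot 7.5 dB → 7.5/5 = 1.5 dB → -13 dB.
Stage 2: -13 dB is 14.8 dB over -27.8 dB; at 2:1 that becomes 7.4 dB over, giving -20.4 dB; +4 dB make-up → -16.4 dB.
Stage 3: overshoot 3.1 dB → 3.1/2.5 = 1.24 dB → -18.26 dB.

-18.26 dB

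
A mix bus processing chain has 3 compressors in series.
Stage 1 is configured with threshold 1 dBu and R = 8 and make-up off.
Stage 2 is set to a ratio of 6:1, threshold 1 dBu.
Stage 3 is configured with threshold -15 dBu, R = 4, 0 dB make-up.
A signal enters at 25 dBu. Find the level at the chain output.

-10.875 dBu

Stage 1: 24 dB above 1 dBu, reduced 8:1 to 3 dB above → 4 dBu.
Stage 2: 3 dB above 1 dBu, reduced 6:1 to 0.5 dB above → 1.5 dBu.
Stage 3: overshoot 16.5 dB → 16.5/4 = 4.125 dB → -10.875 dBu.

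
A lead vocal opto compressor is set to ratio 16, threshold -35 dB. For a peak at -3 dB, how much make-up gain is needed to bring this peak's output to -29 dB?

4 dB

Without make-up, output = threshold + overshoot/16 = -35 + 2 = -33 dB.
Gap to target: 4 dB.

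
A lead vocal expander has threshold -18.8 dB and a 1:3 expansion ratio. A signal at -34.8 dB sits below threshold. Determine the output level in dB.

Below threshold, a 1:3 expander applies gain = (3−1)×(T − x) of attenuation.
(3−1) × 16 = 32 dB, so output = -34.8 − 32 = -66.8 dB.

-66.8 dB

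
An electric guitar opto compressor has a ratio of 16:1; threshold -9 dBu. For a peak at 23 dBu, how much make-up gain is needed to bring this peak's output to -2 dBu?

Without make-up, output = threshold + overshoot/16 = -9 + 2 = -7 dBu.
Gap to target: 5 dB.

5 dB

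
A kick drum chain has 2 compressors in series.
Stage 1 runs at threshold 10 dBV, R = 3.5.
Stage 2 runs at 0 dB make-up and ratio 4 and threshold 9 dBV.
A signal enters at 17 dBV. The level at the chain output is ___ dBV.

Stage 1: 17 dBV is 7 dB over 10 dBV; at 3.5:1 that becomes 2 dB over, giving 12 dBV.
Stage 2: 12 dBV is 3 dB over 9 dBV; at 4:1 that becomes 0.75 dB over, giving 9.75 dBV.

9.75 dBV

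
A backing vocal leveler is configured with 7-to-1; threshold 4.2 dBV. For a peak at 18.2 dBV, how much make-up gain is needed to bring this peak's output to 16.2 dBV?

The peak compresses to 4.2 + 14/7 = 6.2 dBV.
To reach 16.2 dBV requires 16.2 − 6.2 = 10 dB of make-up.

10 dB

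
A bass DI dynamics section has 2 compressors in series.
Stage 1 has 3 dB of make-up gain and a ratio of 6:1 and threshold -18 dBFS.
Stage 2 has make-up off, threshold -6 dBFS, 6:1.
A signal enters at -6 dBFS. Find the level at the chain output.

-13 dBFS

Stage 1: overshoot 12 dB → 12/6 = 2 dB → -16 dBFS; +3 dB make-up → -13 dBFS.
Stage 2: -13 dBFS is at or below the -6 dBFS threshold — no compression; output -13 dBFS.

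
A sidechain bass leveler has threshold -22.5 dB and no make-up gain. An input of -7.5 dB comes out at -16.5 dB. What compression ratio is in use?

2.5:1

Input overshoot = -7.5 − (-22.5) = 15 dB; output overshoot = -16.5 − (-22.5) = 6 dB.
Ratio = 15 / 6 = 2.5.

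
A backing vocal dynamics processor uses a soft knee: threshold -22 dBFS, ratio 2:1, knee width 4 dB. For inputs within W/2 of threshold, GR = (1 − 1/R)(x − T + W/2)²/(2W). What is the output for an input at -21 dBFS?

-21.5625 dBFS

x − T + W/2 = -21 − (-22) + 2 = 3.
GR = (1 − 1/2) × 3² / 8 = 0.5 × 9 / 8 = 0.5625 dB.
Output = -21 − 0.5625 = -21.5625 dBFS.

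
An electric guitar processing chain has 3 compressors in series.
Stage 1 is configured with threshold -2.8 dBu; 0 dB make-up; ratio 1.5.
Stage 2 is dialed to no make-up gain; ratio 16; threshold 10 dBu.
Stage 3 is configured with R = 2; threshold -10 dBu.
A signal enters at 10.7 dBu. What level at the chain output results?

-1.9 dBu

Stage 1: 10.7 dBu is 13.5 dB over -2.8 dBu; at 1.5:1 that becomes 9 dB over, giving 6.2 dBu.
Stage 2: below threshold (6.2 ≤ 10); passes unchanged; output 6.2 dBu.
Stage 3: 16.2 dB above -10 dBu, reduced 2:1 to 8.1 dB above → -1.9 dBu.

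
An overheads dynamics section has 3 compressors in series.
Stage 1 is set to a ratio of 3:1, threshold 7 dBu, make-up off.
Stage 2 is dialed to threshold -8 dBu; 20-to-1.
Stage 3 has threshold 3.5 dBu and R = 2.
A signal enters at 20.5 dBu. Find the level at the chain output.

Stage 1: 20.5 dBu is 13.5 dB over 7 dBu; at 3:1 that becomes 4.5 dB over, giving 11.5 dBu.
Stage 2: 11.5 dBu is 19.5 dB over -8 dBu; at 20:1 that becomes 0.975 dB over, giving -7.025 dBu.
Stage 3: -7.025 dBu is at or below the 3.5 dBu threshold — no compression; output -7.025 dBu.

-7.025 dBu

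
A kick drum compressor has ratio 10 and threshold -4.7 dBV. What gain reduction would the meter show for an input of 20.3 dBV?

22.5 dB

Overshoot = 20.3 − (-4.7) = 25 dB.
A 10:1 ratio leaves 2.5 dB of that excess.
GR = overshoot in − overshoot out = 25 − 2.5 = 22.5 dB.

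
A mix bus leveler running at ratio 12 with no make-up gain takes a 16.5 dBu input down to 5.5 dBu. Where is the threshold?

4.5 dBu

Input is 12 dB above T (since output overshoot × R = input overshoot: (5.5 − T)·12 = 16.5 − T gives T = 4.5 dBu).
Check: 4.5 + (16.5 − 4.5)/12 = 4.5 + 1 = 5.5 dBu. ✓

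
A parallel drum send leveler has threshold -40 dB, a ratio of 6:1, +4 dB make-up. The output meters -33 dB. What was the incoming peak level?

Stripping the +4 dB make-up gives -37 dB at the gain stage.
The compressed level sits -37 − (-40) = 3 dB over threshold.
Input overshoot = R × output overshoot = 18 dB → input = -40 + 18 = -22 dB.

-22 dB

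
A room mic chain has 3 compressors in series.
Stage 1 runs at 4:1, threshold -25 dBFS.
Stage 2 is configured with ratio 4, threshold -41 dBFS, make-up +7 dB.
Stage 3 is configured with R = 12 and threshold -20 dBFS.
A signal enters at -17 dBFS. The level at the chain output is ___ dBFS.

Stage 1: overshoot 8 dB → 8/4 = 2 dB → -23 dBFS.
Stage 2: -23 dBFS is 18 dB over -41 dBFS; at 4:1 that becomes 4.5 dB over, giving -36.5 dBFS; +7 dB make-up → -29.5 dBFS.
Stage 3: -29.5 dBFS is at or below the -20 dBFS threshold — no compression; output -29.5 dBFS.

-29.5 dBFS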